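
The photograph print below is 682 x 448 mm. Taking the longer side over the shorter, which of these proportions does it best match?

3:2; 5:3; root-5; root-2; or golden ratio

Ratio = 682 / 448 ≈ 1.522.
Distances: 3:2 1.500 (Δ 0.022); 5:3 1.667 (Δ 0.145); root-5 2.236 (Δ 0.714); root-2 1.414 (Δ 0.108); golden ratio 1.618 (Δ 0.096).

3:2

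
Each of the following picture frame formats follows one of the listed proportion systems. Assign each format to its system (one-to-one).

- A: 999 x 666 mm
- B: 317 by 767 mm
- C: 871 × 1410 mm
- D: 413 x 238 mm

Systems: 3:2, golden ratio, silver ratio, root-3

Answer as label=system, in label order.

A=3:2, B=silver ratio, C=golden ratio, D=root-3

Ratios: A ≈ 1.500; B ≈ 2.420; C ≈ 1.619; D ≈ 1.735.
Targets: 3:2 ≈ 1.500; golden ratio ≈ 1.618; silver ratio ≈ 2.414; root-3 ≈ 1.732.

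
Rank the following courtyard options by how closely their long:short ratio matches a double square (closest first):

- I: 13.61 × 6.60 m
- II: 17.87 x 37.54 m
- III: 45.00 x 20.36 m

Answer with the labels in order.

I, II, III

Ratios: I = 13.61 / 6.60 ≈ 2.062; II = 37.54 / 17.87 ≈ 2.101; III = 45.00 / 20.36 ≈ 2.210.
|Δ from 2.000|: I 0.062; II 0.101; III 0.210.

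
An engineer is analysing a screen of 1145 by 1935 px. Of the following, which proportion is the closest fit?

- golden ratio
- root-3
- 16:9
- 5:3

Ratio = 1935 / 1145 ≈ 1.690.
Distances: golden ratio 1.618 (Δ 0.072); root-3 1.732 (Δ 0.042); 16:9 1.778 (Δ 0.088); 5:3 1.667 (Δ 0.023).

5:3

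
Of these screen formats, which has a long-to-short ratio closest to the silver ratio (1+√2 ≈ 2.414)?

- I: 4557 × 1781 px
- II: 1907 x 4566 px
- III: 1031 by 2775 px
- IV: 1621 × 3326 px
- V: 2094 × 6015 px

II

Ratios (long/short): I ≈ 2.559; II ≈ 2.394; III ≈ 2.692; IV ≈ 2.052; V ≈ 2.872.
silver ratio ≈ 2.414; option II is nearest (Δ 0.020).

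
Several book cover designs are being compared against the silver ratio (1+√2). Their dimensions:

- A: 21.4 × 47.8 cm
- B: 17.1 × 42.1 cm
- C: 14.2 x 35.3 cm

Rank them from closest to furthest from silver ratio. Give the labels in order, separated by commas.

B, C, A

A: 47.8/21.4 ≈ 2.234 → |2.234 − 2.414| = 0.180
B: 42.1/17.1 ≈ 2.462 → |2.462 − 2.414| = 0.048
C: 35.3/14.2 ≈ 2.486 → |2.486 − 2.414| = 0.072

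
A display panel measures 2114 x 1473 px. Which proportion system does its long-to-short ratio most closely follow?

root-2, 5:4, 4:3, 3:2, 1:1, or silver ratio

Ratio = 2114 / 1473 ≈ 1.435.
Distances: root-2 1.414 (Δ 0.021); 5:4 1.250 (Δ 0.185); 4:3 1.333 (Δ 0.102); 3:2 1.500 (Δ 0.065); 1:1 1.000 (Δ 0.435); silver ratio 2.414 (Δ 0.979).

root-2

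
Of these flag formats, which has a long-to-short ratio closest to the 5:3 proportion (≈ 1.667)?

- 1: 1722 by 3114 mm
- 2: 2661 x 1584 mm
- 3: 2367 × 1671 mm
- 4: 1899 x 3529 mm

2

Target 5:3 ≈ 1.667.
1: 1.808 (Δ0.141)  2: 1.680 (Δ0.013)  3: 1.417 (Δ0.250)  4: 1.858 (Δ0.191)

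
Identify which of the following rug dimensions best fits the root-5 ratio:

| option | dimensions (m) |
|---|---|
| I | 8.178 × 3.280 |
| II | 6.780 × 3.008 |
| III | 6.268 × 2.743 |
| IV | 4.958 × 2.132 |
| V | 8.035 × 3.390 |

II

Target root-5 ≈ 2.236.
I: 2.493 (Δ0.257)  II: 2.254 (Δ0.018)  III: 2.285 (Δ0.049)  IV: 2.326 (Δ0.090)  V: 2.370 (Δ0.134)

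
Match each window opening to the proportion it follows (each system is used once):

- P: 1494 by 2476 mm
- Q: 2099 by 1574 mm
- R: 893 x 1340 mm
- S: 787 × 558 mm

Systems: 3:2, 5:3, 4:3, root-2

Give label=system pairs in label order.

P=5:3, Q=4:3, R=3:2, S=root-2

P = 2476/1494 ≈ 1.657 → 5:3 (1.667)
Q = 2099/1574 ≈ 1.334 → 4:3 (1.333)
R = 1340/893 ≈ 1.501 → 3:2 (1.500)
S = 787/558 ≈ 1.410 → root-2 (1.414)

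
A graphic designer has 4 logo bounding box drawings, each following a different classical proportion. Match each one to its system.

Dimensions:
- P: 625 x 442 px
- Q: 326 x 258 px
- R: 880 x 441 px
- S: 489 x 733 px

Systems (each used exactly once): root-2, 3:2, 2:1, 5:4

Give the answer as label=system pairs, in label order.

P = 625/442 ≈ 1.414 → root-2 (1.414)
Q = 326/258 ≈ 1.264 → 5:4 (1.250)
R = 880/441 ≈ 1.995 → 2:1 (2.000)
S = 733/489 ≈ 1.499 → 3:2 (1.500)

P=root-2, Q=5:4, R=2:1, S=3:2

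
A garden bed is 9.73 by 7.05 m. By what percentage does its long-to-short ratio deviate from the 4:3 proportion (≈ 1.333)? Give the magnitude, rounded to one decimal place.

3.5%

Ratio = 9.73 / 7.05 ≈ 1.3801.
Ideal 4:3 ≈ 1.3333. |1.3801 − 1.3333| / 1.3333 ≈ 3.51% → 3.5%.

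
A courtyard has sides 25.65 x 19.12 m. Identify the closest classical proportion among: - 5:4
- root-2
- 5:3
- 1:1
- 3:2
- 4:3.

4:3

25.65/19.12 ≈ 1.342. Nearest candidates are 4:3 (1.333, off by 0.009) and root-2 (1.414, off by 0.072).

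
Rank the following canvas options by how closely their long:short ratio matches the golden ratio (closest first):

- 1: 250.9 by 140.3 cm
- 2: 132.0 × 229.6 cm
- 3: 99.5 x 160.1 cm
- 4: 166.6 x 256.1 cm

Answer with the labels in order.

Ratios: 1 = 250.9 / 140.3 ≈ 1.788; 2 = 229.6 / 132.0 ≈ 1.739; 3 = 160.1 / 99.5 ≈ 1.609; 4 = 256.1 / 166.6 ≈ 1.537.
|Δ from 1.618|: 1 0.170; 2 0.121; 3 0.009; 4 0.081.

3, 4, 2, 1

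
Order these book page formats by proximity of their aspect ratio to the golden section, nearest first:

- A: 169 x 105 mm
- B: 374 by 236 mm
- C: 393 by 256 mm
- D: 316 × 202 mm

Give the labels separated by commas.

Ratios: A = 169 / 105 ≈ 1.610; B = 374 / 236 ≈ 1.585; C = 393 / 256 ≈ 1.535; D = 316 / 202 ≈ 1.564.
|Δ from 1.618|: A 0.008; B 0.033; C 0.083; D 0.054.

A, B, D, C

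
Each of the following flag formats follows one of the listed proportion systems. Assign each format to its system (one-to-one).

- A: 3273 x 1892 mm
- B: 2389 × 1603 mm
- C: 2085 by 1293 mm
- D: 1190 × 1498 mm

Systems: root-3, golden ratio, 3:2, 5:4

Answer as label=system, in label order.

A=root-3, B=3:2, C=golden ratio, D=5:4

Ratios: A ≈ 1.730; B ≈ 1.490; C ≈ 1.613; D ≈ 1.259.
Targets: root-3 ≈ 1.732; golden ratio ≈ 1.618; 3:2 ≈ 1.500; 5:4 ≈ 1.250.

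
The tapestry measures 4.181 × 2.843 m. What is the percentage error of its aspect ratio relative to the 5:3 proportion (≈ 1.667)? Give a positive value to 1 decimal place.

11.8%

Ratio = 4.181 / 2.843 ≈ 1.4706.
Ideal 5:3 ≈ 1.6667. |1.4706 − 1.6667| / 1.6667 ≈ 11.77% → 11.8%.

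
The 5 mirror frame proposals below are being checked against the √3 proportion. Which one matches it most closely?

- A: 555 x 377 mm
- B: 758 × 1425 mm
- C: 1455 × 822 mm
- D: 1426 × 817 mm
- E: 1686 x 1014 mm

D

Ratios (long/short): A ≈ 1.472; B ≈ 1.880; C ≈ 1.770; D ≈ 1.745; E ≈ 1.663.
root-3 ≈ 1.732; option D is nearest (Δ 0.013).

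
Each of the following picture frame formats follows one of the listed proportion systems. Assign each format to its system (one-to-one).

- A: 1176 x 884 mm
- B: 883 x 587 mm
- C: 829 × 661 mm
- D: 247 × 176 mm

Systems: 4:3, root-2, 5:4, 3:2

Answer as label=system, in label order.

A = 1176/884 ≈ 1.330 → 4:3 (1.333)
B = 883/587 ≈ 1.504 → 3:2 (1.500)
C = 829/661 ≈ 1.254 → 5:4 (1.250)
D = 247/176 ≈ 1.403 → root-2 (1.414)

A=4:3, B=3:2, C=5:4, D=root-2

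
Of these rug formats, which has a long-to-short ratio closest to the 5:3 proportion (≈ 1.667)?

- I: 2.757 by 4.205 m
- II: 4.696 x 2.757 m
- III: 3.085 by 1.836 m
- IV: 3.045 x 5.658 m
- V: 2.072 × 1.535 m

III

Target 5:3 ≈ 1.667.
I: 1.525 (Δ0.142)  II: 1.703 (Δ0.036)  III: 1.680 (Δ0.013)  IV: 1.858 (Δ0.191)  V: 1.350 (Δ0.317)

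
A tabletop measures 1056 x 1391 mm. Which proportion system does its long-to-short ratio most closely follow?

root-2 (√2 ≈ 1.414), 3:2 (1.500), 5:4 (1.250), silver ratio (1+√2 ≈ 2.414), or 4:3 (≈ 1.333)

Ratio = 1391 / 1056 ≈ 1.317.
Distances: root-2 1.414 (Δ 0.097); 3:2 1.500 (Δ 0.183); 5:4 1.250 (Δ 0.067); silver ratio 2.414 (Δ 1.097); 4:3 1.333 (Δ 0.016).

4:3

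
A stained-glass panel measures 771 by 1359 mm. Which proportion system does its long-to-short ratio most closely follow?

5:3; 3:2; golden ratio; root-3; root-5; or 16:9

1359/771 ≈ 1.763. Nearest candidates are 16:9 (1.778, off by 0.015) and root-3 (1.732, off by 0.031).

16:9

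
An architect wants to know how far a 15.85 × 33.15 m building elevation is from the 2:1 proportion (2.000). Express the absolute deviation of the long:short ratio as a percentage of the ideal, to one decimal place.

4.6%

Ratio = 33.15 / 15.85 ≈ 2.0915.
Ideal 2:1 = 2.0000. |2.0915 − 2.0000| / 2.0000 ≈ 4.57% → 4.6%.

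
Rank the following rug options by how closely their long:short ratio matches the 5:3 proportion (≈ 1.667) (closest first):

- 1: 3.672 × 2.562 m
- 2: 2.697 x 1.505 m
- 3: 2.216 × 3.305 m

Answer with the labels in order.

2, 3, 1

1: 3.672/2.562 ≈ 1.433 → |1.433 − 1.667| = 0.234
2: 2.697/1.505 ≈ 1.792 → |1.792 − 1.667| = 0.125
3: 3.305/2.216 ≈ 1.491 → |1.491 − 1.667| = 0.176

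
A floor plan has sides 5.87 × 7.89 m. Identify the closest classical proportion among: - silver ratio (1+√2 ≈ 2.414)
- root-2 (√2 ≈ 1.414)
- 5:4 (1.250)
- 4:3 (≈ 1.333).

4:3

Ratio = 7.89 / 5.87 ≈ 1.344.
Distances: silver ratio 2.414 (Δ 1.070); root-2 1.414 (Δ 0.070); 5:4 1.250 (Δ 0.094); 4:3 1.333 (Δ 0.011).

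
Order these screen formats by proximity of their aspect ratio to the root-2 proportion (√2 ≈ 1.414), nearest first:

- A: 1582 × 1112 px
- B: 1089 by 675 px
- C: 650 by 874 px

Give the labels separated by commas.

A, C, B

Ratios: A = 1582 / 1112 ≈ 1.423; B = 1089 / 675 ≈ 1.613; C = 874 / 650 ≈ 1.345.
|Δ from 1.414|: A 0.009; B 0.199; C 0.069.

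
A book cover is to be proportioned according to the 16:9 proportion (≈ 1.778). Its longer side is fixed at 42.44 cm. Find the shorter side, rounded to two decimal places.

23.87 cm

16:9 ≈ 1.77778.
Shorter side = 42.44 ÷ 1.77778 ≈ 23.8725 → 23.87 cm.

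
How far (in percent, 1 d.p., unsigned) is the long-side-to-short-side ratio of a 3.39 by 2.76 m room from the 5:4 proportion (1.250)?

1.7%

Ratio = 3.39 / 2.76 ≈ 1.2283.
Ideal 5:4 = 1.2500. |1.2283 − 1.2500| / 1.2500 ≈ 1.74% → 1.7%.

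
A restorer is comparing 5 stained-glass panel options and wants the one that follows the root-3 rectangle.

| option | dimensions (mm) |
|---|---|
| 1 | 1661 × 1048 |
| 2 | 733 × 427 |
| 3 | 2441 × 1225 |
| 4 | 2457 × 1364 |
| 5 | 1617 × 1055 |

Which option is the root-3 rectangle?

2

Target root-3 ≈ 1.732.
1: 1.585 (Δ0.147)  2: 1.717 (Δ0.015)  3: 1.993 (Δ0.261)  4: 1.801 (Δ0.069)  5: 1.533 (Δ0.199)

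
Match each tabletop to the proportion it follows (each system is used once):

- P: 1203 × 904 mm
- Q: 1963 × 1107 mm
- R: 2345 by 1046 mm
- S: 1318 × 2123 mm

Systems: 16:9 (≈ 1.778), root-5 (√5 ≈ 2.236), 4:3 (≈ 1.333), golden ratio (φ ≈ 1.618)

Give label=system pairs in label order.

P = 1203/904 ≈ 1.331 → 4:3 (1.333)
Q = 1963/1107 ≈ 1.773 → 16:9 (1.778)
R = 2345/1046 ≈ 2.242 → root-5 (2.236)
S = 2123/1318 ≈ 1.611 → golden ratio (1.618)

P=4:3, Q=16:9, R=root-5, S=golden ratio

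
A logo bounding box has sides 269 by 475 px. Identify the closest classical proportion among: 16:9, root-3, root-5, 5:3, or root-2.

Ratio = 475 / 269 ≈ 1.766.
Distances: 16:9 1.778 (Δ 0.012); root-3 1.732 (Δ 0.034); root-5 2.236 (Δ 0.470); 5:3 1.667 (Δ 0.099); root-2 1.414 (Δ 0.352).

16:9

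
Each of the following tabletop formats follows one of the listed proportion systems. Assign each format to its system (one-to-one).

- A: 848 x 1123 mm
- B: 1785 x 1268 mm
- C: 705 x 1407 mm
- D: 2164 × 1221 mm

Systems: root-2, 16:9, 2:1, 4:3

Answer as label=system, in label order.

Ratios: A ≈ 1.324; B ≈ 1.408; C ≈ 1.996; D ≈ 1.772.
Targets: root-2 ≈ 1.414; 16:9 ≈ 1.778; 2:1 ≈ 2.000; 4:3 ≈ 1.333.

A=4:3, B=root-2, C=2:1, D=16:9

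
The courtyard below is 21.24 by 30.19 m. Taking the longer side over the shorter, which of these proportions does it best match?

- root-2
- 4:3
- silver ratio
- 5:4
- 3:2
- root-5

root-2

30.19/21.24 ≈ 1.421. Nearest candidates are root-2 (1.414, off by 0.007) and 3:2 (1.500, off by 0.079).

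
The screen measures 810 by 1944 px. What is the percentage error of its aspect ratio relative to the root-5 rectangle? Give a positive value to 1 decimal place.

Ratio = 1944 / 810 ≈ 2.4000.
Ideal root-5 ≈ 2.2361. |2.4000 − 2.2361| / 2.2361 ≈ 7.33% → 7.3%.

7.3%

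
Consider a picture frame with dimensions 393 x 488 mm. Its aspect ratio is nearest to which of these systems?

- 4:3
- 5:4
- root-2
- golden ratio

5:4

Ratio = 488 / 393 ≈ 1.242.
Distances: 4:3 1.333 (Δ 0.091); 5:4 1.250 (Δ 0.008); root-2 1.414 (Δ 0.172); golden ratio 1.618 (Δ 0.376).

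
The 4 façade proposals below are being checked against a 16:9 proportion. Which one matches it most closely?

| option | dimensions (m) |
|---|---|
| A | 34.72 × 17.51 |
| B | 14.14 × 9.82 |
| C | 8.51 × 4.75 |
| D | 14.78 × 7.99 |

Target 16:9 ≈ 1.778.
A: 1.983 (Δ0.205)  B: 1.440 (Δ0.338)  C: 1.792 (Δ0.014)  D: 1.850 (Δ0.072)

C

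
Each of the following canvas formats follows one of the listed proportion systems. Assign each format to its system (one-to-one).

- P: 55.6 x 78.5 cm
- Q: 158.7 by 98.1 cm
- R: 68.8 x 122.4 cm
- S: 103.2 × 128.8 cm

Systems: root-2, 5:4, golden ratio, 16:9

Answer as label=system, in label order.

P=root-2, Q=golden ratio, R=16:9, S=5:4

Ratios: P ≈ 1.412; Q ≈ 1.618; R ≈ 1.779; S ≈ 1.248.
Targets: root-2 ≈ 1.414; 5:4 ≈ 1.250; golden ratio ≈ 1.618; 16:9 ≈ 1.778.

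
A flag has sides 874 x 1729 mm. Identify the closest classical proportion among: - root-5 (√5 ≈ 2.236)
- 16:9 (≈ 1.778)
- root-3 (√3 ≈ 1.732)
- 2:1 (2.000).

2:1

1729/874 ≈ 1.978. Nearest candidates are 2:1 (2.000, off by 0.022) and 16:9 (1.778, off by 0.200).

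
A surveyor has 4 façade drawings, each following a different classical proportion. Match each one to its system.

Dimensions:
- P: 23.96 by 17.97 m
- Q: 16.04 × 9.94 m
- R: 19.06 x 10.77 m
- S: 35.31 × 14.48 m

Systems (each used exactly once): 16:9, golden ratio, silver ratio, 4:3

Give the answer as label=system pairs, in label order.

P=4:3, Q=golden ratio, R=16:9, S=silver ratio

P = 23.96/17.97 ≈ 1.333 → 4:3 (1.333)
Q = 16.04/9.94 ≈ 1.614 → golden ratio (1.618)
R = 19.06/10.77 ≈ 1.770 → 16:9 (1.778)
S = 35.31/14.48 ≈ 2.439 → silver ratio (2.414)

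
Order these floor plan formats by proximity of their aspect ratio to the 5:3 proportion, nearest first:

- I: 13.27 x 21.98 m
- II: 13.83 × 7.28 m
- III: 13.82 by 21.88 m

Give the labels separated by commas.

I: 21.98/13.27 ≈ 1.656 → |1.656 − 1.667| = 0.011
II: 13.83/7.28 ≈ 1.900 → |1.900 − 1.667| = 0.233
III: 21.88/13.82 ≈ 1.583 → |1.583 − 1.667| = 0.084

I, III, II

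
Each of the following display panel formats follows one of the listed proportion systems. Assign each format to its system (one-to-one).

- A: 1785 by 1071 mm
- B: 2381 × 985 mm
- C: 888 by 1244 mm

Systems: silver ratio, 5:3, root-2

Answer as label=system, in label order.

Ratios: A ≈ 1.667; B ≈ 2.417; C ≈ 1.401.
Targets: silver ratio ≈ 2.414; 5:3 ≈ 1.667; root-2 ≈ 1.414.

A=5:3, B=silver ratio, C=root-2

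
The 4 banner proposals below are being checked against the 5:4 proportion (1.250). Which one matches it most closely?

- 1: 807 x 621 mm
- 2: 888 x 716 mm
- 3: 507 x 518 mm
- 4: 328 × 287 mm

2

Target 5:4 ≈ 1.250.
1: 1.300 (Δ0.050)  2: 1.240 (Δ0.010)  3: 1.022 (Δ0.228)  4: 1.143 (Δ0.107)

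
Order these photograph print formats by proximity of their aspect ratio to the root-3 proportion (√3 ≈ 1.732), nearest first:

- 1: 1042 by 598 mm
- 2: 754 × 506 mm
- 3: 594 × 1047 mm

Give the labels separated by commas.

Ratios: 1 = 1042 / 598 ≈ 1.742; 2 = 754 / 506 ≈ 1.490; 3 = 1047 / 594 ≈ 1.763.
|Δ from 1.732|: 1 0.010; 2 0.242; 3 0.031.

1, 3, 2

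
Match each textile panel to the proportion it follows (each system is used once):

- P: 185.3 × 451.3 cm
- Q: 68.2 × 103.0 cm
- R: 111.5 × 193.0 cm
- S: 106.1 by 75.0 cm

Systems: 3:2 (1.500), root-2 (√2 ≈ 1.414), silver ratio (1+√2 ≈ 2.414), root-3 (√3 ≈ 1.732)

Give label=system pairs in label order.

P=silver ratio, Q=3:2, R=root-3, S=root-2

Ratios: P ≈ 2.436; Q ≈ 1.510; R ≈ 1.731; S ≈ 1.415.
Targets: 3:2 ≈ 1.500; root-2 ≈ 1.414; silver ratio ≈ 2.414; root-3 ≈ 1.732.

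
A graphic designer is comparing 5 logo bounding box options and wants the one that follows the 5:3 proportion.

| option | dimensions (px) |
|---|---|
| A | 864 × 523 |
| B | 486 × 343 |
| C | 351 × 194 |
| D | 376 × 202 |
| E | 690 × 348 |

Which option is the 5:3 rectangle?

A

Target 5:3 ≈ 1.667.
A: 1.652 (Δ0.015)  B: 1.417 (Δ0.250)  C: 1.809 (Δ0.142)  D: 1.861 (Δ0.194)  E: 1.983 (Δ0.316)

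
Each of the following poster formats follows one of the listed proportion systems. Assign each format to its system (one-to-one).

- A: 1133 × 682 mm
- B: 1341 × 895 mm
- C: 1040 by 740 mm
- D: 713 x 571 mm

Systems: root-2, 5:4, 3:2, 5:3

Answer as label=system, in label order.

A=5:3, B=3:2, C=root-2, D=5:4

A = 1133/682 ≈ 1.661 → 5:3 (1.667)
B = 1341/895 ≈ 1.498 → 3:2 (1.500)
C = 1040/740 ≈ 1.405 → root-2 (1.414)
D = 713/571 ≈ 1.249 → 5:4 (1.250)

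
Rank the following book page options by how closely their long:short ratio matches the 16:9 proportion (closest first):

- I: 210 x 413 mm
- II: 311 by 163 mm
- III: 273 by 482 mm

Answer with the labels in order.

Ratios: I = 413 / 210 ≈ 1.967; II = 311 / 163 ≈ 1.908; III = 482 / 273 ≈ 1.766.
|Δ from 1.778|: I 0.189; II 0.130; III 0.012.

III, II, I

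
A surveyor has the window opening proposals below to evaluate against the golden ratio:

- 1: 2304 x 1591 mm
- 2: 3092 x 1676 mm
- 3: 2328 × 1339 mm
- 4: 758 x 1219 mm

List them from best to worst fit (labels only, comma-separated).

4, 3, 1, 2

1: 2304/1591 ≈ 1.448 → |1.448 − 1.618| = 0.170
2: 3092/1676 ≈ 1.845 → |1.845 − 1.618| = 0.227
3: 2328/1339 ≈ 1.739 → |1.739 − 1.618| = 0.121
4: 1219/758 ≈ 1.608 → |1.608 − 1.618| = 0.010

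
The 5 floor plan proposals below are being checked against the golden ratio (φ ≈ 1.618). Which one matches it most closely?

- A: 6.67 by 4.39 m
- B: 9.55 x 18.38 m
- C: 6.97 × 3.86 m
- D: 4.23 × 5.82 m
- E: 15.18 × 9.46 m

E

Ratios (long/short): A ≈ 1.519; B ≈ 1.925; C ≈ 1.806; D ≈ 1.376; E ≈ 1.605.
golden ratio ≈ 1.618; option E is nearest (Δ 0.013).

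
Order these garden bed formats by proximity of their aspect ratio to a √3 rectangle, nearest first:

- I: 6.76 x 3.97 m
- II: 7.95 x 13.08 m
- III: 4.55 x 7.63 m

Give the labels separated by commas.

Ratios: I = 6.76 / 3.97 ≈ 1.703; II = 13.08 / 7.95 ≈ 1.645; III = 7.63 / 4.55 ≈ 1.677.
|Δ from 1.732|: I 0.029; II 0.087; III 0.055.

I, III, II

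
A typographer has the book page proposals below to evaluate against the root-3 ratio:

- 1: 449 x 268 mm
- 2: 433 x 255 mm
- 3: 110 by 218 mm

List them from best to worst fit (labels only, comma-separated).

1: 449/268 ≈ 1.675 → |1.675 − 1.732| = 0.057
2: 433/255 ≈ 1.698 → |1.698 − 1.732| = 0.034
3: 218/110 ≈ 1.982 → |1.982 − 1.732| = 0.250

2, 1, 3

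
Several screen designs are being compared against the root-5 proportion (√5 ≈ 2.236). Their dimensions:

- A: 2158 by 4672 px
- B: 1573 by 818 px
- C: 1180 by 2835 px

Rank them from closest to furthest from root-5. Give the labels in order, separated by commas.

A, C, B

Ratios: A = 4672 / 2158 ≈ 2.165; B = 1573 / 818 ≈ 1.923; C = 2835 / 1180 ≈ 2.403.
|Δ from 2.236|: A 0.071; B 0.313; C 0.167.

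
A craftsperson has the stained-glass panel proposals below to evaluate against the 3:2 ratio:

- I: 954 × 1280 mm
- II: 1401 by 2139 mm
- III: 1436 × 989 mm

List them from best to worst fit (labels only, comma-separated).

Ratios: I = 1280 / 954 ≈ 1.342; II = 2139 / 1401 ≈ 1.527; III = 1436 / 989 ≈ 1.452.
|Δ from 1.500|: I 0.158; II 0.027; III 0.048.

II, III, I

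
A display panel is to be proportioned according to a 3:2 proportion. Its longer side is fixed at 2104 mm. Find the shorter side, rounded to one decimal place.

3:2 = 1.50000.
Shorter side = 2104 ÷ 1.50000 ≈ 1402.667 → 1402.7 mm.

1402.7 mm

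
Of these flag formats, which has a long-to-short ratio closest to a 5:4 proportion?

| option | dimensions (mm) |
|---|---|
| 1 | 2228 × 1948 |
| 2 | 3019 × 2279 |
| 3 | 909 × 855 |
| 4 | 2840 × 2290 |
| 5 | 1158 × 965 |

Target 5:4 ≈ 1.250.
1: 1.144 (Δ0.106)  2: 1.325 (Δ0.075)  3: 1.063 (Δ0.187)  4: 1.240 (Δ0.010)  5: 1.200 (Δ0.050)

4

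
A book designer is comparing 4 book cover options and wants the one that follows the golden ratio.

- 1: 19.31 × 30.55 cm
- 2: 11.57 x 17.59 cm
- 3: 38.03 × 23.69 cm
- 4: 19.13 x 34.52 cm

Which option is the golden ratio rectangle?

Target golden ratio ≈ 1.618.
1: 1.582 (Δ0.036)  2: 1.520 (Δ0.098)  3: 1.605 (Δ0.013)  4: 1.804 (Δ0.186)

3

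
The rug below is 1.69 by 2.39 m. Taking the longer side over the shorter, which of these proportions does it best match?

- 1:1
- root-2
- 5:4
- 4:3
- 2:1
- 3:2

Ratio = 2.39 / 1.69 ≈ 1.414.
Distances: 1:1 1.000 (Δ 0.414); root-2 1.414 (Δ 0.000); 5:4 1.250 (Δ 0.164); 4:3 1.333 (Δ 0.081); 2:1 2.000 (Δ 0.586); 3:2 1.500 (Δ 0.086).

root-2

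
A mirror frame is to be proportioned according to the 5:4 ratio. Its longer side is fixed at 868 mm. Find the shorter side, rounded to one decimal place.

5:4 = 1.25000.
Shorter side = 868 ÷ 1.25000 ≈ 694.400 → 694.4 mm.

694.4 mm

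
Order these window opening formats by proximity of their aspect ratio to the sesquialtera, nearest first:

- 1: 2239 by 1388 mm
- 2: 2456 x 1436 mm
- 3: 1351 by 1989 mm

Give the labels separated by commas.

Ratios: 1 = 2239 / 1388 ≈ 1.613; 2 = 2456 / 1436 ≈ 1.710; 3 = 1989 / 1351 ≈ 1.472.
|Δ from 1.500|: 1 0.113; 2 0.210; 3 0.028.

3, 1, 2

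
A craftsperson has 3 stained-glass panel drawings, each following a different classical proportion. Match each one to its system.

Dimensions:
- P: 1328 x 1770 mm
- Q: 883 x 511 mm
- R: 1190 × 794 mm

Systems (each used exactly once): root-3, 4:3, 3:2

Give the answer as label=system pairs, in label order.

P = 1770/1328 ≈ 1.333 → 4:3 (1.333)
Q = 883/511 ≈ 1.728 → root-3 (1.732)
R = 1190/794 ≈ 1.499 → 3:2 (1.500)

P=4:3, Q=root-3, R=3:2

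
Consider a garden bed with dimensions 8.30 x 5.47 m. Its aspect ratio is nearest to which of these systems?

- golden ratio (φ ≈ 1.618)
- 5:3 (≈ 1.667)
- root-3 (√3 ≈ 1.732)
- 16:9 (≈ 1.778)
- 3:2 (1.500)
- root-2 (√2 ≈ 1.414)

Ratio = 8.30 / 5.47 ≈ 1.517.
Distances: golden ratio 1.618 (Δ 0.101); 5:3 1.667 (Δ 0.150); root-3 1.732 (Δ 0.215); 16:9 1.778 (Δ 0.261); 3:2 1.500 (Δ 0.017); root-2 1.414 (Δ 0.103).

3:2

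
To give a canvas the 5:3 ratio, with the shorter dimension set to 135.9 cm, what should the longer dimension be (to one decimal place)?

226.5 cm

5:3 ≈ 1.66667.
Longer side = 135.9 × 1.66667 ≈ 226.500 → 226.5 cm.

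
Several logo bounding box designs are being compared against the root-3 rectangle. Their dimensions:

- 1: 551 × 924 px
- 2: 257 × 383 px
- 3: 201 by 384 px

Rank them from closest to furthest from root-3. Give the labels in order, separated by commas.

1, 3, 2

1: 924/551 ≈ 1.677 → |1.677 − 1.732| = 0.055
2: 383/257 ≈ 1.490 → |1.490 − 1.732| = 0.242
3: 384/201 ≈ 1.910 → |1.910 − 1.732| = 0.178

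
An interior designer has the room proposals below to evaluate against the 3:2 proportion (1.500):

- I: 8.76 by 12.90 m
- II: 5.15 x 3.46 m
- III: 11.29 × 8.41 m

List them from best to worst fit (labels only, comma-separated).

II, I, III

I: 12.90/8.76 ≈ 1.473 → |1.473 − 1.500| = 0.027
II: 5.15/3.46 ≈ 1.488 → |1.488 − 1.500| = 0.012
III: 11.29/8.41 ≈ 1.342 → |1.342 − 1.500| = 0.158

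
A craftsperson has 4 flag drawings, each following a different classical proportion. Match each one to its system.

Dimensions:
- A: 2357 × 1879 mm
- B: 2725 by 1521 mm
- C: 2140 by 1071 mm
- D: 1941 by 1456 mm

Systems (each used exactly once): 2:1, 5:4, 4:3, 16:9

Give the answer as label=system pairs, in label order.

A=5:4, B=16:9, C=2:1, D=4:3

A = 2357/1879 ≈ 1.254 → 5:4 (1.250)
B = 2725/1521 ≈ 1.792 → 16:9 (1.778)
C = 2140/1071 ≈ 1.998 → 2:1 (2.000)
D = 1941/1456 ≈ 1.333 → 4:3 (1.333)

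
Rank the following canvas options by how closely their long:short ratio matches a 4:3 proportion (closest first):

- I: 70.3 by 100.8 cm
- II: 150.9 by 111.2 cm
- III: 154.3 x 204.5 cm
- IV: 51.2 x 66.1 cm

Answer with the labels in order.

I: 100.8/70.3 ≈ 1.434 → |1.434 − 1.333| = 0.101
II: 150.9/111.2 ≈ 1.357 → |1.357 − 1.333| = 0.024
III: 204.5/154.3 ≈ 1.325 → |1.325 − 1.333| = 0.008
IV: 66.1/51.2 ≈ 1.291 → |1.291 − 1.333| = 0.042

III, II, IV, I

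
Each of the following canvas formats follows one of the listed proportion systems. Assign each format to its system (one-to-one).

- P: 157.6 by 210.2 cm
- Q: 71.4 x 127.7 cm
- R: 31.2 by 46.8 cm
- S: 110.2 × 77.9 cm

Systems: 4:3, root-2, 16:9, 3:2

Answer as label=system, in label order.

Ratios: P ≈ 1.334; Q ≈ 1.789; R ≈ 1.500; S ≈ 1.415.
Targets: 4:3 ≈ 1.333; root-2 ≈ 1.414; 16:9 ≈ 1.778; 3:2 ≈ 1.500.

P=4:3, Q=16:9, R=3:2, S=root-2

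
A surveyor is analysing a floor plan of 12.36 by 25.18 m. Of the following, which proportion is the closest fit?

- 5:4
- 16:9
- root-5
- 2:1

2:1

Ratio = 25.18 / 12.36 ≈ 2.037.
Distances: 5:4 1.250 (Δ 0.787); 16:9 1.778 (Δ 0.259); root-5 2.236 (Δ 0.199); 2:1 2.000 (Δ 0.037).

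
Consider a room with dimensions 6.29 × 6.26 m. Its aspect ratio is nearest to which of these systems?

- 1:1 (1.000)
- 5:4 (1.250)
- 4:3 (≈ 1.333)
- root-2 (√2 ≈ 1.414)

1:1

6.29/6.26 ≈ 1.005. Nearest candidates are 1:1 (1.000, off by 0.005) and 5:4 (1.250, off by 0.245).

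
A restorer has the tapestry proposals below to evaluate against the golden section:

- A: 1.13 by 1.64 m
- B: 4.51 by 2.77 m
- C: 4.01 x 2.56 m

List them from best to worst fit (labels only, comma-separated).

Ratios: A = 1.64 / 1.13 ≈ 1.451; B = 4.51 / 2.77 ≈ 1.628; C = 4.01 / 2.56 ≈ 1.566.
|Δ from 1.618|: A 0.167; B 0.010; C 0.052.

B, C, A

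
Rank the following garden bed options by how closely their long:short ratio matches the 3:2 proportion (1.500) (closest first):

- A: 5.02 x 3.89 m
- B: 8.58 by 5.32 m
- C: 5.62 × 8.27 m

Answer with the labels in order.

Ratios: A = 5.02 / 3.89 ≈ 1.290; B = 8.58 / 5.32 ≈ 1.613; C = 8.27 / 5.62 ≈ 1.472.
|Δ from 1.500|: A 0.210; B 0.113; C 0.028.

C, B, A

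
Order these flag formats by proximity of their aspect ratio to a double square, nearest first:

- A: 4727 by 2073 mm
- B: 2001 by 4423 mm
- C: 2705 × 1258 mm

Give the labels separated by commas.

Ratios: A = 4727 / 2073 ≈ 2.280; B = 4423 / 2001 ≈ 2.210; C = 2705 / 1258 ≈ 2.150.
|Δ from 2.000|: A 0.280; B 0.210; C 0.150.

C, B, A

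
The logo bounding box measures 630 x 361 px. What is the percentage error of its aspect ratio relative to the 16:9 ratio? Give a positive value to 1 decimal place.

Ratio = 630 / 361 ≈ 1.7452.
Ideal 16:9 ≈ 1.7778. |1.7452 − 1.7778| / 1.7778 ≈ 1.83% → 1.8%.

1.8%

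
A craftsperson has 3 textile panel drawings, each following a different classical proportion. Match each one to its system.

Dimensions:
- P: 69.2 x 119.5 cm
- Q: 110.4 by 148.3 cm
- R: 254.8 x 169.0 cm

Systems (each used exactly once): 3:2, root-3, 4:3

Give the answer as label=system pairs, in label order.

P = 119.5/69.2 ≈ 1.727 → root-3 (1.732)
Q = 148.3/110.4 ≈ 1.343 → 4:3 (1.333)
R = 254.8/169.0 ≈ 1.508 → 3:2 (1.500)

P=root-3, Q=4:3, R=3:2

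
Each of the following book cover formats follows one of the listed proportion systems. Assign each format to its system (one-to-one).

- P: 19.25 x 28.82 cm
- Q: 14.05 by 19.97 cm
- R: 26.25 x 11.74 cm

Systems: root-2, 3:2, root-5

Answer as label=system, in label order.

Ratios: P ≈ 1.497; Q ≈ 1.421; R ≈ 2.236.
Targets: root-2 ≈ 1.414; 3:2 ≈ 1.500; root-5 ≈ 2.236.

P=3:2, Q=root-2, R=root-5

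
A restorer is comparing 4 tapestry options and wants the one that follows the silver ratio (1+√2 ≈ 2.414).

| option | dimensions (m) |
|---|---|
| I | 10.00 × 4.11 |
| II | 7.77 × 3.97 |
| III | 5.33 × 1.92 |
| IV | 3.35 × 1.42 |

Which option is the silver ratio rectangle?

Target silver ratio ≈ 2.414.
I: 2.433 (Δ0.019)  II: 1.957 (Δ0.457)  III: 2.776 (Δ0.362)  IV: 2.359 (Δ0.055)

I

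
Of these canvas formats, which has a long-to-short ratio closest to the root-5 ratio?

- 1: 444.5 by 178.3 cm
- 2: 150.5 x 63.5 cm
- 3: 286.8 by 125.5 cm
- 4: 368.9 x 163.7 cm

4

Target root-5 ≈ 2.236.
1: 2.493 (Δ0.257)  2: 2.370 (Δ0.134)  3: 2.285 (Δ0.049)  4: 2.254 (Δ0.018)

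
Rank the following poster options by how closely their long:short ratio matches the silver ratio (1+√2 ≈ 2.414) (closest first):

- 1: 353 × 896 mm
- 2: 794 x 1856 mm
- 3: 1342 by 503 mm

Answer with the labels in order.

2, 1, 3

Ratios: 1 = 896 / 353 ≈ 2.538; 2 = 1856 / 794 ≈ 2.338; 3 = 1342 / 503 ≈ 2.668.
|Δ from 2.414|: 1 0.124; 2 0.076; 3 0.254.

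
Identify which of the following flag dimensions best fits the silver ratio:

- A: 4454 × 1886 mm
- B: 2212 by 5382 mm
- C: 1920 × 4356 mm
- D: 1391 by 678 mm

B

Target silver ratio ≈ 2.414.
A: 2.362 (Δ0.052)  B: 2.433 (Δ0.019)  C: 2.269 (Δ0.145)  D: 2.052 (Δ0.362)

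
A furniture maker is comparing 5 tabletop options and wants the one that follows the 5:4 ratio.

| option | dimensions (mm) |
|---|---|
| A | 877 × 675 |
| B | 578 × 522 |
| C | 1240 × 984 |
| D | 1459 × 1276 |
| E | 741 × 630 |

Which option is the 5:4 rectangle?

C

Target 5:4 ≈ 1.250.
A: 1.299 (Δ0.049)  B: 1.107 (Δ0.143)  C: 1.260 (Δ0.010)  D: 1.143 (Δ0.107)  E: 1.176 (Δ0.074)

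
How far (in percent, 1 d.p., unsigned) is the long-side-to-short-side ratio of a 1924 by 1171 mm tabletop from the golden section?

Ratio = 1924 / 1171 ≈ 1.6430.
Ideal golden ratio ≈ 1.6180. |1.6430 − 1.6180| / 1.6180 ≈ 1.55% → 1.5%.

1.5%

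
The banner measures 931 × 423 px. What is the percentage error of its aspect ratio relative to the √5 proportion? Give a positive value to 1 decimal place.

Ratio = 931 / 423 ≈ 2.2009.
Ideal root-5 ≈ 2.2361. |2.2009 − 2.2361| / 2.2361 ≈ 1.57% → 1.6%.

1.6%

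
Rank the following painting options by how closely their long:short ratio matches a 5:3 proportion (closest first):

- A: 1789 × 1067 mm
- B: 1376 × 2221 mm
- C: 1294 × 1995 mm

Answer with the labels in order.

A, B, C

A: 1789/1067 ≈ 1.677 → |1.677 − 1.667| = 0.010
B: 2221/1376 ≈ 1.614 → |1.614 − 1.667| = 0.053
C: 1995/1294 ≈ 1.542 → |1.542 − 1.667| = 0.125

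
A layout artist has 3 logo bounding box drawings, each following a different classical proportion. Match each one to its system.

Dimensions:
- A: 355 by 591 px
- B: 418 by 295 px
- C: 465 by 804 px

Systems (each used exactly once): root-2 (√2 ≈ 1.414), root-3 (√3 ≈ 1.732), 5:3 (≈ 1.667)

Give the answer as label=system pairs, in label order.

A=5:3, B=root-2, C=root-3

Ratios: A ≈ 1.665; B ≈ 1.417; C ≈ 1.729.
Targets: root-2 ≈ 1.414; root-3 ≈ 1.732; 5:3 ≈ 1.667.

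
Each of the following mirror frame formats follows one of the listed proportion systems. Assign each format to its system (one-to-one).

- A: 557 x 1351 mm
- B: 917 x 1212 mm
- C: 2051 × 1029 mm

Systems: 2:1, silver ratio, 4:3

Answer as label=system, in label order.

A = 1351/557 ≈ 2.425 → silver ratio (2.414)
B = 1212/917 ≈ 1.322 → 4:3 (1.333)
C = 2051/1029 ≈ 1.993 → 2:1 (2.000)

A=silver ratio, B=4:3, C=2:1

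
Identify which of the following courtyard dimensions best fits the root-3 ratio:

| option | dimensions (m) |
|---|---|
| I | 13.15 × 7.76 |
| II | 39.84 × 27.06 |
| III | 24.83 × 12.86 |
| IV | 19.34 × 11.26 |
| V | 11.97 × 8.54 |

IV

Ratios (long/short): I ≈ 1.695; II ≈ 1.472; III ≈ 1.931; IV ≈ 1.718; V ≈ 1.402.
root-3 ≈ 1.732; option IV is nearest (Δ 0.014).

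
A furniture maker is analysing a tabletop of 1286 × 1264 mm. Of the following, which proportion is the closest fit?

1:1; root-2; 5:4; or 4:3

Ratio = 1286 / 1264 ≈ 1.017.
Distances: 1:1 1.000 (Δ 0.017); root-2 1.414 (Δ 0.397); 5:4 1.250 (Δ 0.233); 4:3 1.333 (Δ 0.316).

1:1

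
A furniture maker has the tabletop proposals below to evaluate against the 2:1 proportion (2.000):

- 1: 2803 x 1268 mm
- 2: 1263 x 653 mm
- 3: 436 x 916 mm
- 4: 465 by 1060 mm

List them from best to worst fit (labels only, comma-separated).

2, 3, 1, 4

1: 2803/1268 ≈ 2.211 → |2.211 − 2.000| = 0.211
2: 1263/653 ≈ 1.934 → |1.934 − 2.000| = 0.066
3: 916/436 ≈ 2.101 → |2.101 − 2.000| = 0.101
4: 1060/465 ≈ 2.280 → |2.280 − 2.000| = 0.280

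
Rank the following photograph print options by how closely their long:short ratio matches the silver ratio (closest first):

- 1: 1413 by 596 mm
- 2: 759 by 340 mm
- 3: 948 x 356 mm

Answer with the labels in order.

Ratios: 1 = 1413 / 596 ≈ 2.371; 2 = 759 / 340 ≈ 2.232; 3 = 948 / 356 ≈ 2.663.
|Δ from 2.414|: 1 0.043; 2 0.182; 3 0.249.

1, 2, 3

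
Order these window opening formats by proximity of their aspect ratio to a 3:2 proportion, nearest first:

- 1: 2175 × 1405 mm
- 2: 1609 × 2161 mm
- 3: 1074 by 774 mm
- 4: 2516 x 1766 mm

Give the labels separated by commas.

1, 4, 3, 2

Ratios: 1 = 2175 / 1405 ≈ 1.548; 2 = 2161 / 1609 ≈ 1.343; 3 = 1074 / 774 ≈ 1.388; 4 = 2516 / 1766 ≈ 1.425.
|Δ from 1.500|: 1 0.048; 2 0.157; 3 0.112; 4 0.075.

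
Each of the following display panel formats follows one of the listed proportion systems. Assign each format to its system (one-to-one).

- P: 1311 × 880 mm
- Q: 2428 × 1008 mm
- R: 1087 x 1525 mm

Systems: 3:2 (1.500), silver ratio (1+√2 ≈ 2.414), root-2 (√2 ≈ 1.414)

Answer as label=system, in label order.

P = 1311/880 ≈ 1.490 → 3:2 (1.500)
Q = 2428/1008 ≈ 2.409 → silver ratio (2.414)
R = 1525/1087 ≈ 1.403 → root-2 (1.414)

P=3:2, Q=silver ratio, R=root-2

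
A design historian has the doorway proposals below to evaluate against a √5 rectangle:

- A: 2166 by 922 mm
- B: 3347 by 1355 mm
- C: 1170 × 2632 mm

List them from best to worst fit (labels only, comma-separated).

C, A, B

Ratios: A = 2166 / 922 ≈ 2.349; B = 3347 / 1355 ≈ 2.470; C = 2632 / 1170 ≈ 2.250.
|Δ from 2.236|: A 0.113; B 0.234; C 0.014.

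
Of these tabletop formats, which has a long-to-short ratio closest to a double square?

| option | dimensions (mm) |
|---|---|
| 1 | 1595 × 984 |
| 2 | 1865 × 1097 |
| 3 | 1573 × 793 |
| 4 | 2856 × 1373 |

3

Ratios (long/short): 1 ≈ 1.621; 2 ≈ 1.700; 3 ≈ 1.984; 4 ≈ 2.080.
2:1 ≈ 2.000; option 3 is nearest (Δ 0.016).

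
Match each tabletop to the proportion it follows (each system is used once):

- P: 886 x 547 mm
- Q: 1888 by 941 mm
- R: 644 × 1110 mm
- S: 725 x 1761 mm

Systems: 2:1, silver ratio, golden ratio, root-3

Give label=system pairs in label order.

P=golden ratio, Q=2:1, R=root-3, S=silver ratio

Ratios: P ≈ 1.620; Q ≈ 2.006; R ≈ 1.724; S ≈ 2.429.
Targets: 2:1 ≈ 2.000; silver ratio ≈ 2.414; golden ratio ≈ 1.618; root-3 ≈ 1.732.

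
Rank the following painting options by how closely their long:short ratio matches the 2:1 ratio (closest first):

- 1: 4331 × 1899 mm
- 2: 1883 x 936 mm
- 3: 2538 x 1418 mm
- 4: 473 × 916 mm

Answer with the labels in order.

2, 4, 3, 1

1: 4331/1899 ≈ 2.281 → |2.281 − 2.000| = 0.281
2: 1883/936 ≈ 2.012 → |2.012 − 2.000| = 0.012
3: 2538/1418 ≈ 1.790 → |1.790 − 2.000| = 0.210
4: 916/473 ≈ 1.937 → |1.937 − 2.000| = 0.063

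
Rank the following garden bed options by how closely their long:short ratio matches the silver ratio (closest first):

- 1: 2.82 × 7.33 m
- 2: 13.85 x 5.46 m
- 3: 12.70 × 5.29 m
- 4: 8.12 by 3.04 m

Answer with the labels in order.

3, 2, 1, 4

1: 7.33/2.82 ≈ 2.599 → |2.599 − 2.414| = 0.185
2: 13.85/5.46 ≈ 2.537 → |2.537 − 2.414| = 0.123
3: 12.70/5.29 ≈ 2.401 → |2.401 − 2.414| = 0.013
4: 8.12/3.04 ≈ 2.671 → |2.671 − 2.414| = 0.257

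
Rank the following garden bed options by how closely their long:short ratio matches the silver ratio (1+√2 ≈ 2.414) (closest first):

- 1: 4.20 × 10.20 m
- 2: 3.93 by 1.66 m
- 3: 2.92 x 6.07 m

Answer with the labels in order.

1: 10.20/4.20 ≈ 2.429 → |2.429 − 2.414| = 0.015
2: 3.93/1.66 ≈ 2.367 → |2.367 − 2.414| = 0.047
3: 6.07/2.92 ≈ 2.079 → |2.079 − 2.414| = 0.335

1, 2, 3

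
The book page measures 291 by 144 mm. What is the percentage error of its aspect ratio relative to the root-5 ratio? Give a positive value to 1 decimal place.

Ratio = 291 / 144 ≈ 2.0208.
Ideal root-5 ≈ 2.2361. |2.0208 − 2.2361| / 2.2361 ≈ 9.63% → 9.6%.

9.6%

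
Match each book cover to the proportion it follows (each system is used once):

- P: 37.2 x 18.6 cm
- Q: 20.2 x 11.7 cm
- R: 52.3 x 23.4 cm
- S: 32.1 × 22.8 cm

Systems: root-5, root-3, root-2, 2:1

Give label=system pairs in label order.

P=2:1, Q=root-3, R=root-5, S=root-2

P = 37.2/18.6 ≈ 2.000 → 2:1 (2.000)
Q = 20.2/11.7 ≈ 1.726 → root-3 (1.732)
R = 52.3/23.4 ≈ 2.235 → root-5 (2.236)
S = 32.1/22.8 ≈ 1.408 → root-2 (1.414)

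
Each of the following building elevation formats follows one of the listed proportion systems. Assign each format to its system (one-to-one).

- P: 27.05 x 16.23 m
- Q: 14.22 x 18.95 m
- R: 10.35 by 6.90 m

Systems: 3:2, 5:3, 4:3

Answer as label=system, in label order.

P=5:3, Q=4:3, R=3:2

P = 27.05/16.23 ≈ 1.667 → 5:3 (1.667)
Q = 18.95/14.22 ≈ 1.333 → 4:3 (1.333)
R = 10.35/6.90 ≈ 1.500 → 3:2 (1.500)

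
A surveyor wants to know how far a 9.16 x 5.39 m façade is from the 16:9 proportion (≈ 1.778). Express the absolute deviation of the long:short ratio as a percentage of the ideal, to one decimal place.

4.4%

Ratio = 9.16 / 5.39 ≈ 1.6994.
Ideal 16:9 ≈ 1.7778. |1.6994 − 1.7778| / 1.7778 ≈ 4.41% → 4.4%.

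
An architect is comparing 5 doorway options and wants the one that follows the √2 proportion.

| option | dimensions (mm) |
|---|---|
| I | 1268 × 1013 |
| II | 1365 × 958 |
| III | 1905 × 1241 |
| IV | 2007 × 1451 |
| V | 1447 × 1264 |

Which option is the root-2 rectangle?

II

Ratios (long/short): I ≈ 1.252; II ≈ 1.425; III ≈ 1.535; IV ≈ 1.383; V ≈ 1.145.
root-2 ≈ 1.414; option II is nearest (Δ 0.011).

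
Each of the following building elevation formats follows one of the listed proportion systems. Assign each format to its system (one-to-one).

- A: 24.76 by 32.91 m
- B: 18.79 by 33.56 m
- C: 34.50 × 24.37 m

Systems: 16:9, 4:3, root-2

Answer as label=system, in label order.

A=4:3, B=16:9, C=root-2

A = 32.91/24.76 ≈ 1.329 → 4:3 (1.333)
B = 33.56/18.79 ≈ 1.786 → 16:9 (1.778)
C = 34.50/24.37 ≈ 1.416 → root-2 (1.414)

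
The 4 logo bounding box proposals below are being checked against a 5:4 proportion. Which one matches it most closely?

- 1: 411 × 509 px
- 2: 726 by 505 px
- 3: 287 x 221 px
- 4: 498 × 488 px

1

Ratios (long/short): 1 ≈ 1.238; 2 ≈ 1.438; 3 ≈ 1.299; 4 ≈ 1.020.
5:4 ≈ 1.250; option 1 is nearest (Δ 0.012).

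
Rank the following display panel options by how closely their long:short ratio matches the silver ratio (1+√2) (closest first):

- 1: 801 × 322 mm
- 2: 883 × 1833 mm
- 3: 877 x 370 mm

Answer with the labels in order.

3, 1, 2

1: 801/322 ≈ 2.488 → |2.488 − 2.414| = 0.074
2: 1833/883 ≈ 2.076 → |2.076 − 2.414| = 0.338
3: 877/370 ≈ 2.370 → |2.370 − 2.414| = 0.044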